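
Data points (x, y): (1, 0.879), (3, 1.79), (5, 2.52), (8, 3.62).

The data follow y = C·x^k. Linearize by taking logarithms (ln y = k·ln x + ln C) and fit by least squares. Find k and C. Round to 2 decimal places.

Linearized form: ln y = k·ln x + ln C. From the 4 transformed points,
XᵀX = [[8.1213, 4.7875]; [4.7875, 4]], rhs = [4.8023, 2.6640]ᵀ  (here Σln x = 4.7875, Σ(ln x)² = 8.1213, Σln y = 2.6640, Σln x·ln y = 4.8023).
Slope k = (n·Σln x·ln y − Σln x·Σln y)/(n·Σ(ln x)² − (Σln x)²) = (4·4.8023 − 4.7875·2.6640)/9.5652 = 0.67489; ln C = (Σln y − k·Σln x)/n = -0.14177, so C = exp(-0.14177) = 0.86782.

k = 0.67, C = 0.87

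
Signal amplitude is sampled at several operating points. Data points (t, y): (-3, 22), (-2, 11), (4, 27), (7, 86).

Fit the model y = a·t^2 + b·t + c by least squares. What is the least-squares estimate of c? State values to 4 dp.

Entries of AᵀA: Σt^2·t^2 = 2754, Σt^2·t = 372, Σt^2 = 78, Σt·t = 78, Σt = 6, Σ1 = 4.
And Σt^2·y = 4888, Σt·y = 622, Σy = 146.
So AᵀA·[a, b, c]ᵀ = Aᵀy: [[2754, 372, 78]; [372, 78, 6]; [78, 6, 4]]·[a, b, c]ᵀ = [4888, 622, 146]ᵀ.
Inverting the 3×3 Gram matrix, [a, b, c]ᵀ = [3172/1671, -1963/1671, 694/557]ᵀ.

c = 1.2460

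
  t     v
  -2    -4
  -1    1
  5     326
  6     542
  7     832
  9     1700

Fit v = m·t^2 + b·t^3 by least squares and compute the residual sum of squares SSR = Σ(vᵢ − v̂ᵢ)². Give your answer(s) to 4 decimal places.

Compute the Gram sums: Σt^2·t^2 = 10900, Σt^2·t^3 = 86724, Σt^3·t^3 = 711436.
And Σt^2·v = 206115, Σt^3·v = 1682529.
MᵀM·[m, b]ᵀ = Mᵀv becomes [[10900, 86724]; [86724, 711436]]·[m, b]ᵀ = [206115, 1682529]ᵀ.
Eliminating b: 711436·(row 1) − 86724·(row 2) gives 233600224·m = 711436·206115 − 86724·1682529 = 721986144, so m = 2051097/663637.
Then b = (1682529 − 86724·(2051097/663637))/711436 = 58056105/29200028.
Residuals: -256622/561539, -2992135/29200028, 5989303/29200028, 9339712/7300007, -40985851/29200028, 7037347/29200028; SSR = 114655503/29200028.

SSR = 3.9266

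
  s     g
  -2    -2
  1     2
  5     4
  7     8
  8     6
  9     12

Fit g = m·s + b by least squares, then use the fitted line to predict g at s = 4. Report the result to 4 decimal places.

ĝ = 4.3000

Normal-equation sums: Σs·s = 224, Σs = 28, Σ1 = 6.
For Aᵀg: Σs·g = 238, Σg = 30.
Normal equations: [[224, 28]; [28, 6]]·[m, b]ᵀ = [238, 30]ᵀ.
Δ = 224·6 − 28² = 560.
m = (238·6 − 28·30)/560 = 21/20; b = (224·30 − 28·238)/560 = 1/10.
At s = 4: ĝ = (21/20)·(4) + (1/10)·(1) = 43/10.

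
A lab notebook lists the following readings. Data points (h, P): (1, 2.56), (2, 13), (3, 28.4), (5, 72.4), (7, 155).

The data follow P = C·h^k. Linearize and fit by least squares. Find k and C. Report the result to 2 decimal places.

k = 2.07, C = 2.77

With ln Pᵢ as the transformed response and ln hᵢ as the regressor:
Σln h = 5.3471, Σ(ln h)² = 8.0643, Σln P = 16.1770, Σln h·ln P = 22.1603.
Equations: 8.0643·k + 5.3471·ln C = 22.1603;  5.3471·k + 5·ln C = 16.1770.
Slope k = (n·Σln h·ln P − Σln h·Σln P)/(n·Σ(ln h)² − (Σln h)²) = (5·22.1603 − 5.3471·16.1770)/11.7297 = 2.07177; ln C = (Σln P − k·Σln h)/n = 1.01980, so C = exp(1.01980) = 2.77264.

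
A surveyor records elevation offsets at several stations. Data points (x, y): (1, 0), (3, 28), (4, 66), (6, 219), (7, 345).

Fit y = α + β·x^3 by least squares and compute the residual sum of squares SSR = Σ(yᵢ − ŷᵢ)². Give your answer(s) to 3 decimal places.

SSR = 5.259

Setting ∂/∂α … = 0 gives: 5·α + 651·β = 658;  651·α + 169131·β = 170619.
(Σ1 = 5, Σx^3 = 651, Σx^3·x^3 = 169131, Σy = 658, Σx^3·y = 170619.)
Determinant 5·169131 − 651² = 421854.
α = (658·169131 − 651·170619)/421854 = 71743/140618; β = (5·170619 − 651·658)/421854 = 141579/140618.
Residuals: -106661/70309, 21464/70309, 147989/140618, 142535/140618, -60065/70309; SSR = 739573/140618.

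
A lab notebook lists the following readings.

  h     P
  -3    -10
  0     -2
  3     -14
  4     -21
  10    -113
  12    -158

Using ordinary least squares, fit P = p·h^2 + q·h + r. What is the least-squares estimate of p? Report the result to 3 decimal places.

p = -1.031

Compute the Gram sums: Σh^2·h^2 = 31154, Σh^2·h = 2792, Σh^2 = 278, Σh·h = 278, Σh = 26, Σ1 = 6.
For AᵀP: Σh^2·P = -34604, Σh·P = -3122, ΣP = -318.
AᵀA·[p, q, r]ᵀ = AᵀP becomes [[31154, 2792, 278]; [2792, 278, 26]; [278, 26, 6]]·[p, q, r]ᵀ = [-34604, -3122, -318]ᵀ.
Solving the 3×3 system (Gaussian elimination) gives p = -43072/41797, q = -27365/41797, r = -100990/41797.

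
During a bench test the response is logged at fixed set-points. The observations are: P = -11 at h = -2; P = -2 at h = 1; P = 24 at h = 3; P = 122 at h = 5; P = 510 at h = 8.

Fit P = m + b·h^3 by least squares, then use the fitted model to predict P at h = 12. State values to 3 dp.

P̂ = 1728.361

The normal system MᵀM·[m, b]ᵀ = MᵀP is [[5, 657]; [657, 278563]]·[m, b]ᵀ = [643, 277104]ᵀ.
Eliminating b: 278563·(row 1) − 657·(row 2) gives 961166·m = 278563·643 − 657·277104 = -2941319, so m = -2941319/961166.
Then b = (277104 − 657·(-2941319/961166))/278563 = 963069/961166.
At h = 12: P̂ = (-2941319/961166)·(1) + (963069/961166)·(1728) = 1661241913/961166.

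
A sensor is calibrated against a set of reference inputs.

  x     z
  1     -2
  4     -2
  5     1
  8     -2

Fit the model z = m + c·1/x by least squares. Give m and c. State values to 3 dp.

m = -0.790, c = -1.167

Sums needed: Σ1 = 4, Σ1/x = 63/40, Σ1/x·1/x = 1789/1600.
Moment sums: Σz = -5, Σ1/x·z = -51/20.
Normal equations: [[4, 63/40]; [63/40, 1789/1600]]·[m, c]ᵀ = [-5, -51/20]ᵀ.
Δ = 4·(1789/1600) − (63/40)² = 3187/1600.
m = ((-5)·(1789/1600) − (63/40)·(-51/20))/(3187/1600) = -2519/3187; c = (4·(-51/20) − (63/40)·(-5))/(3187/1600) = -3720/3187.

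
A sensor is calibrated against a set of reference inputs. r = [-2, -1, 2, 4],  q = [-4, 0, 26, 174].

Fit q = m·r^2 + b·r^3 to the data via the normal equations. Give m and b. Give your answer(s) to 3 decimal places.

Sums needed: Σr^2·r^2 = 289, Σr^2·r^3 = 1023, Σr^3·r^3 = 4225.
Moment sums: Σr^2·q = 2872, Σr^3·q = 11376.
XᵀX·[m, b]ᵀ = Xᵀq becomes [[289, 1023]; [1023, 4225]]·[m, b]ᵀ = [2872, 11376]ᵀ.
Determinant 289·4225 − 1023² = 174496.
m = (2872·4225 − 1023·11376)/174496 = 8867/3116; b = (289·11376 − 1023·2872)/174496 = 6243/3116.

m = 2.846, b = 2.004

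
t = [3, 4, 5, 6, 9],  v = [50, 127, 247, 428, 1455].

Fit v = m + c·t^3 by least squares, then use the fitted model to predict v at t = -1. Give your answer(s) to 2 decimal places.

v̂ = -4.92

The normal system XᵀX·[m, c]ᵀ = Xᵀv is [[5, 1161]; [1161, 598547]]·[m, c]ᵀ = [2307, 1193496]ᵀ.
Determinant 5·598547 − 1161² = 1644814.
m = (2307·598547 − 1161·1193496)/1644814 = -4800927/1644814; c = (5·1193496 − 1161·2307)/1644814 = 3289053/1644814.
At t = -1: v̂ = (-4800927/1644814)·(1) + (3289053/1644814)·(-1) = -4044990/822407.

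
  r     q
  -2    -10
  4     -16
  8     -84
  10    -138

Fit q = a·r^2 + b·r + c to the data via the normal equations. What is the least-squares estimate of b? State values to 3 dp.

b = 2.258

Sums needed: Σr^2·r^2 = 14368, Σr^2·r = 1568, Σr^2 = 184, Σr·r = 184, Σr = 20, Σ1 = 4.
And Σr^2·q = -19472, Σr·q = -2096, Σq = -248.
So XᵀX·[a, b, c]ᵀ = Xᵀq: [[14368, 1568, 184]; [1568, 184, 20]; [184, 20, 4]]·[a, b, c]ᵀ = [-19472, -2096, -248]ᵀ.
Row-reducing yields a = -71/44, b = 149/66, c = 31/33.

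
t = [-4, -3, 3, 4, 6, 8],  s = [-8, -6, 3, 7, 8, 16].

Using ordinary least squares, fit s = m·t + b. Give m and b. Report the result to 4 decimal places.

m = 1.8438, b = -0.9688

The normal equations are: 150·m + 14·b = 263;  14·m + 6·b = 20.
Determinant 150·6 − 14² = 704.
m = (263·6 − 14·20)/704 = 59/32; b = (150·20 − 14·263)/704 = -31/32.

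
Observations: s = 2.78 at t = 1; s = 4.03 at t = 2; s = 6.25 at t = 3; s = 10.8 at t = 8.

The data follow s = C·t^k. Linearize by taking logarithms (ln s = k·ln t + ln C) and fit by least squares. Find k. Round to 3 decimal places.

Let Y = ln s. Fitting Y = k·ln t + ln C by least squares:
Σln t = 3.8712, Σ(ln t)² = 6.0115, Σln s = 6.6283, Σln t·ln s = 7.9275.
Equations: 6.0115·k + 3.8712·ln C = 7.9275;  3.8712·k + 4·ln C = 6.6283.
Solving (det = 9.0597): k = 0.66783, ln C = 1.01076.

k = 0.668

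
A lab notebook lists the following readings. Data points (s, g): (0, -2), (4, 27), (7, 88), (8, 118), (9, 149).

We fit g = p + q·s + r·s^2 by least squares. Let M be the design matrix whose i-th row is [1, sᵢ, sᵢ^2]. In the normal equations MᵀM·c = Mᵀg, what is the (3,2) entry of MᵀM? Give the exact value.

1648

Row 3 ↔ basis s^2, column 2 ↔ basis s, so (MᵀM)_{3,2} = Σᵢ (s^2)·(s) = (0)·(0) + (16)·(4) + (49)·(7) + (64)·(8) + (81)·(9) = 1648.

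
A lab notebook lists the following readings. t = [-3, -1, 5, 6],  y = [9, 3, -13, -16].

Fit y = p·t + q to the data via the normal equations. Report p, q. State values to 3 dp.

p = -2.745, q = 0.553

Normal-equation sums: Σt·t = 71, Σt = 7, Σ1 = 4.
And Σt·y = -191, Σy = -17.
MᵀM·[p, q]ᵀ = Mᵀy becomes [[71, 7]; [7, 4]]·[p, q]ᵀ = [-191, -17]ᵀ.
Δ = 71·4 − 7² = 235.
p = ((-191)·4 − 7·(-17))/235 = -129/47; q = (71·(-17) − 7·(-191))/235 = 26/47.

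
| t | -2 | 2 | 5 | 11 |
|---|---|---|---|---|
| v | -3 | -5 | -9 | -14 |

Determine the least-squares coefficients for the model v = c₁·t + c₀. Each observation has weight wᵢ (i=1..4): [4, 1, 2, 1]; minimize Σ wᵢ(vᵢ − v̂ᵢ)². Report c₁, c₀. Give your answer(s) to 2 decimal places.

c₁ = -0.85, c₀ = -4.53

From the data, Σwᵢ·t·t = 191, Σwᵢ·t = 15, Σwᵢ·1 = 8.
Moment sums: Σwᵢ·t·v = -230, Σwᵢ·v = -49.
Normal equations: [[191, 15]; [15, 8]]·[c₁, c₀]ᵀ = [-230, -49]ᵀ.
Δ = 191·8 − 15² = 1303.
c₁ = ((-230)·8 − 15·(-49))/1303 = -1105/1303; c₀ = (191·(-49) − 15·(-230))/1303 = -5909/1303.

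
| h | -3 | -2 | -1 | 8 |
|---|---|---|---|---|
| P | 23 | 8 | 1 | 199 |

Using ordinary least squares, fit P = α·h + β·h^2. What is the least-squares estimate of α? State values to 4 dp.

Sums needed: Σh·h = 78, Σh·h^2 = 476, Σh^2·h^2 = 4194.
And Σh·P = 1506, Σh^2·P = 12976.
det = 78·4194 − 476² = 100556.
α = (1506·4194 − 476·12976)/100556 = 34897/25139; β = (78·12976 − 476·1506)/100556 = 73818/25139.

α = 1.3882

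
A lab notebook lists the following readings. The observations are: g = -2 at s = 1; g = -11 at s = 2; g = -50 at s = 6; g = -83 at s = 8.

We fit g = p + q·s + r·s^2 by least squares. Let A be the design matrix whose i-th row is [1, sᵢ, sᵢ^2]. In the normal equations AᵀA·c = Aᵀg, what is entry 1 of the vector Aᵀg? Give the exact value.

-146

Entry 1 ↔ basis 1, so (Aᵀg)_{1} = Σᵢ gᵢ = (1)·(-2) + (1)·(-11) + (1)·(-50) + (1)·(-83) = -146.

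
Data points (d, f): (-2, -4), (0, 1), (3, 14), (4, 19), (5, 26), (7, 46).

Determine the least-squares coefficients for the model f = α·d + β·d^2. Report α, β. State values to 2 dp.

α = 2.81, β = 0.52

XᵀX·[α, β]ᵀ = Xᵀf reads: 103·α + 551·β = 578;  551·α + 3379·β = 3318.
Δ = 103·3379 − 551² = 44436.
α = (578·3379 − 551·3318)/44436 = 59/21; β = (103·3318 − 551·578)/44436 = 11/21.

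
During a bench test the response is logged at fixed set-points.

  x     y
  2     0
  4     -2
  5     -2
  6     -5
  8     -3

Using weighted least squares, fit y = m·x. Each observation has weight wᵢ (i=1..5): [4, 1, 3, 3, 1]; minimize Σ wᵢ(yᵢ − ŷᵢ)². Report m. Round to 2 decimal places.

Setting ∂/∂m … = 0 gives: 279·m = -152.
(Σwᵢ·x·x = 279, Σwᵢ·x·y = -152.)
Hence m = -152 / 279 ≈ -0.544803.

m = -0.54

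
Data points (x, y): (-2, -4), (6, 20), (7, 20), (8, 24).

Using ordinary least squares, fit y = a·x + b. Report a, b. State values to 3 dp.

The normal equations are: 153·a + 19·b = 460;  19·a + 4·b = 60.
(Σx·x = 153, Σx = 19, Σ1 = 4, Σx·y = 460, Σy = 60.)
det = 153·4 − 19² = 251.
a = (460·4 − 19·60)/251 = 700/251; b = (153·60 − 19·460)/251 = 440/251.

a = 2.789, b = 1.753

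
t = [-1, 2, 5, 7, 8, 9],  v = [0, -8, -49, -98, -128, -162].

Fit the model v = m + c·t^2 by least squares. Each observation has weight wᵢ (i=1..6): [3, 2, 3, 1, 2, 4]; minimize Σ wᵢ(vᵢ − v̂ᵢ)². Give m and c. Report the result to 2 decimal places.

Forming AᵀWA = [[15, 587]; [587, 38747]] and AᵀWv = [-1165, -77413]ᵀ gives AᵀWA·[m, c]ᵀ = AᵀWv.
Δ = 15·38747 − 587² = 236636.
m = ((-1165)·38747 − 587·(-77413))/236636 = 75294/59159; c = (15·(-77413) − 587·(-1165))/236636 = -119335/59159.

m = 1.27, c = -2.02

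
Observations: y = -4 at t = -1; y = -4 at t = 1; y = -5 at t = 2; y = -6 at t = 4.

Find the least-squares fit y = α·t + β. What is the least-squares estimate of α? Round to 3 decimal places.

Entries of MᵀM: Σt·t = 22, Σt = 6, Σ1 = 4.
For Mᵀy: Σt·y = -34, Σy = -19.
det = 22·4 − 6² = 52.
α = ((-34)·4 − 6·(-19))/52 = -11/26; β = (22·(-19) − 6·(-34))/52 = -107/26.

α = -0.423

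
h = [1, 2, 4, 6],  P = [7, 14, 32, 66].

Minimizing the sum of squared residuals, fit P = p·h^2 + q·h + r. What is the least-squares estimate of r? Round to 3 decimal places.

The normal system AᵀA·[p, q, r]ᵀ = AᵀP is [[1569, 289, 57]; [289, 57, 13]; [57, 13, 4]]·[p, q, r]ᵀ = [2951, 559, 119]ᵀ.
Row-reducing yields p = 322/199, q = 59/199, r = 1140/199.

r = 5.729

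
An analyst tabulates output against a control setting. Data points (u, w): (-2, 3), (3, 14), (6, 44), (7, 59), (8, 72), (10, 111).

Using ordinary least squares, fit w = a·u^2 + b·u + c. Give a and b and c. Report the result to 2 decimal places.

a = 0.96, b = 1.27, c = 1.68

Sums needed: Σu^2·u^2 = 17890, Σu^2·u = 2090, Σu^2 = 262, Σu·u = 262, Σu = 32, Σ1 = 6.
Moment sums: Σu^2·w = 20321, Σu·w = 2399, Σw = 303.
Inverting the 3×3 Gram matrix, [a, b, c]ᵀ = [157793/163878, 104116/81939, 45829/27313]ᵀ.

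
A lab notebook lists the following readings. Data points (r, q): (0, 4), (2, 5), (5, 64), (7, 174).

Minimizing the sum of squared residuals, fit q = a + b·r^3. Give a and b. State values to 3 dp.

Normal-equation sums: Σ1 = 4, Σr^3 = 476, Σr^3·r^3 = 133338.
For Mᵀq: Σq = 247, Σr^3·q = 67722.
Eliminating b: 133338·(row 1) − 476·(row 2) gives 306776·a = 133338·247 − 476·67722 = 698814, so a = 349407/153388.
Then b = (67722 − 476·(349407/153388))/133338 = 38329/76694.

a = 2.278, b = 0.500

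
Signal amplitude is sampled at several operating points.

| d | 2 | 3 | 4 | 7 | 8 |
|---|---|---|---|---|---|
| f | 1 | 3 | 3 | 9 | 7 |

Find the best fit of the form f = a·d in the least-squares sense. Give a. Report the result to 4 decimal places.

a = 1.0000

From the data, Σd·d = 142.
And Σd·f = 142.
MᵀM·[a]ᵀ = Mᵀf becomes [[142]]·[a]ᵀ = [142]ᵀ.
a = 142/142 = 1.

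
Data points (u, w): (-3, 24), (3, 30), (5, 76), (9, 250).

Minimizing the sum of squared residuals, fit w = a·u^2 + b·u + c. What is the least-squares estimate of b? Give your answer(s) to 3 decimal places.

Setting ∂/∂a … = 0 gives: 7348·a + 854·b + 124·c = 22636;  854·a + 124·b + 14·c = 2648;  124·a + 14·b + 4·c = 380.
(Σu^2·u^2 = 7348, Σu^2·u = 854, Σu^2 = 124, Σu·u = 124, Σu = 14, Σ1 = 4, Σu^2·w = 22636, Σu·w = 2648, Σw = 380.)
Solving the 3×3 system (Gaussian elimination) gives a = 181/60, b = 17/25, c = -269/300.

b = 0.680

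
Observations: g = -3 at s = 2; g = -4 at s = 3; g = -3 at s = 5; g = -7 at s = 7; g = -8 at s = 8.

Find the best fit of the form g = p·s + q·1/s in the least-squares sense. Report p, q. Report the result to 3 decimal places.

From the data, Σs·s = 151, Σs·1/s = 5, Σ1/s·1/s = 308449/705600.
For Mᵀg: Σs·g = -146, Σ1/s·g = -163/30.
MᵀM·[p, q]ᵀ = Mᵀg becomes [[151, 5]; [5, 308449/705600]]·[p, q]ᵀ = [-146, -163/30]ᵀ.
det = 151·(308449/705600) − 5² = 28935799/705600.
p = ((-146)·(308449/705600) − 5·(-163/30))/(28935799/705600) = -25864754/28935799; q = (151·(-163/30) − 5·(-146))/(28935799/705600) = -63809760/28935799.

p = -0.894, q = -2.205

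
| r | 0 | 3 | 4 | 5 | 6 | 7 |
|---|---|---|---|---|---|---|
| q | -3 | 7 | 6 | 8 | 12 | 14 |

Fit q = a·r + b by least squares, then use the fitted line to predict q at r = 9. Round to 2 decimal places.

Setting ∂/∂a … = 0 gives: 135·a + 25·b = 255;  25·a + 6·b = 44.
Eliminating b: 6·(row 1) − 25·(row 2) gives 185·a = 6·255 − 25·44 = 430, so a = 86/37.
Then b = (44 − 25·(86/37))/6 = -87/37.
At r = 9: q̂ = (86/37)·(9) + (-87/37)·(1) = 687/37.

q̂ = 18.57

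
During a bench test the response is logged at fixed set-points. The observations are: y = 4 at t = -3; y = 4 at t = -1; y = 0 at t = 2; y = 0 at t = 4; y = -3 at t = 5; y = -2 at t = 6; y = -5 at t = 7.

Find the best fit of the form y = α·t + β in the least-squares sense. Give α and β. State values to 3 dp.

From the data, Σt·t = 140, Σt = 20, Σ1 = 7.
Right-hand side: Σt·y = -78, Σy = -2.
MᵀM·[α, β]ᵀ = Mᵀy becomes [[140, 20]; [20, 7]]·[α, β]ᵀ = [-78, -2]ᵀ.
Eliminating β: 7·(row 1) − 20·(row 2) gives 580·α = 7·(-78) − 20·(-2) = -506, so α = -253/290.
Then β = ((-2) − 20·(-253/290))/7 = 64/29.

α = -0.872, β = 2.207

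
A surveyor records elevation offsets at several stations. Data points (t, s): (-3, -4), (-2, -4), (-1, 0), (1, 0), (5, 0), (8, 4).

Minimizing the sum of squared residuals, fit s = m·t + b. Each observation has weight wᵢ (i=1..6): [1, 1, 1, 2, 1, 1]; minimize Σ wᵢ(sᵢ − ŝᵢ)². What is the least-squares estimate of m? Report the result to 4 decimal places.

Entries of MᵀWM: Σwᵢ·t·t = 105, Σwᵢ·t = 9, Σwᵢ·1 = 7.
Right-hand side: Σwᵢ·t·s = 52, Σwᵢ·s = -4.
MᵀWM·[m, b]ᵀ = MᵀWs becomes [[105, 9]; [9, 7]]·[m, b]ᵀ = [52, -4]ᵀ.
Eliminating b: 7·(row 1) − 9·(row 2) gives 654·m = 7·52 − 9·(-4) = 400, so m = 200/327.
Then b = ((-4) − 9·(200/327))/7 = -148/109.

m = 0.6116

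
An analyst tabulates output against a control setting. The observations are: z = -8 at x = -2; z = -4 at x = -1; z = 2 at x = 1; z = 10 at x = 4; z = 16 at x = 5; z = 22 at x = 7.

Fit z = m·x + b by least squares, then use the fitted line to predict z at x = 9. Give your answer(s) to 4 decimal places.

Setting ∂/∂m … = 0 gives: 96·m + 14·b = 296;  14·m + 6·b = 38.
Eliminating b: 6·(row 1) − 14·(row 2) gives 380·m = 6·296 − 14·38 = 1244, so m = 311/95.
Then b = (38 − 14·(311/95))/6 = -124/95.
At x = 9: ẑ = (311/95)·(9) + (-124/95)·(1) = 535/19.

ẑ = 28.1579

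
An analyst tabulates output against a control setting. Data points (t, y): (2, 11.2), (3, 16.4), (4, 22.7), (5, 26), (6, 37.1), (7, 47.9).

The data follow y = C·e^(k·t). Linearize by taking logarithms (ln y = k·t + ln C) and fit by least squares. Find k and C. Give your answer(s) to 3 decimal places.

k = 0.281, C = 6.773

With ln yᵢ as the transformed response and tᵢ as the regressor:
Sums: Σt = 27.0000, Σ(t)² = 139.0000, Σln y = 19.0764, Σt·ln y = 90.7691.
Normal system: [[139.0000, 27.0000]; [27.0000, 6]]·[k, ln C]ᵀ = [90.7691, 19.0764]ᵀ.
Δ = 139.0000·6 − (27.0000)² = 105.0000; k = (90.7691·6 − 27.0000·19.0764)/105.0000 = 0.28145, ln C = (139.0000·19.0764 − 27.0000·90.7691)/105.0000 = 1.91287, so C = exp(1.91287) = 6.77252.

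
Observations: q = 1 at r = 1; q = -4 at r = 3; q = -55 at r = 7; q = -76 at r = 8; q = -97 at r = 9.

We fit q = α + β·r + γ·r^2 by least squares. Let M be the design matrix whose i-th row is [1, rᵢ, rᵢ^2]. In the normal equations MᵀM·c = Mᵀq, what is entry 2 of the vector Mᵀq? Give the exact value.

Entry 2 ↔ basis r, so (Mᵀq)_{2} = Σᵢ (r)·qᵢ = (1)·(1) + (3)·(-4) + (7)·(-55) + (8)·(-76) + (9)·(-97) = -1877.

-1877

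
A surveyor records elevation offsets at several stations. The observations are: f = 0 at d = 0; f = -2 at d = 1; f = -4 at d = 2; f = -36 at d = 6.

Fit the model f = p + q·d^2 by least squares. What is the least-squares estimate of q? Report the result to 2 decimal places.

Sums needed: Σ1 = 4, Σd^2 = 41, Σd^2·d^2 = 1313.
For Aᵀf: Σf = -42, Σd^2·f = -1314.
So AᵀA·[p, q]ᵀ = Aᵀf: [[4, 41]; [41, 1313]]·[p, q]ᵀ = [-42, -1314]ᵀ.
Determinant 4·1313 − 41² = 3571.
p = ((-42)·1313 − 41·(-1314))/3571 = -1272/3571; q = (4·(-1314) − 41·(-42))/3571 = -3534/3571.

q = -0.99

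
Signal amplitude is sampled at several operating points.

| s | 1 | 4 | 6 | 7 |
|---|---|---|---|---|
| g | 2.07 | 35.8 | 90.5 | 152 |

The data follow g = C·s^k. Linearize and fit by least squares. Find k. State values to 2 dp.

Let Y = ln g. Fitting Y = k·ln s + ln C by least squares:
XᵀX = [[8.9188, 5.1240]; [5.1240, 4]], rhs = [22.8086, 13.8347]ᵀ  (here Σln s = 5.1240, Σ(ln s)² = 8.9188, Σln g = 13.8347, Σln s·ln g = 22.8086).
Solving (det = 9.4201): k = 2.15983, ln C = 0.69196.

k = 2.16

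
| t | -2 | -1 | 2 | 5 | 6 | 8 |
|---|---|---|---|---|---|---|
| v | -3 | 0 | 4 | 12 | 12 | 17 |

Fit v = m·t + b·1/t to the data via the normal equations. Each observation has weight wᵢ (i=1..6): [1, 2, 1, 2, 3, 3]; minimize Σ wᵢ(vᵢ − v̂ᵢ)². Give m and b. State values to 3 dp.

Compute the Gram sums: Σwᵢ·t·t = 360, Σwᵢ·t·1/t = 12, Σwᵢ·1/t·1/t = 13009/4800.
For AᵀWv: Σwᵢ·t·v = 758, Σwᵢ·1/t·v = 827/40.
So AᵀWA·[m, b]ᵀ = AᵀWv: [[360, 12]; [12, 13009/4800]]·[m, b]ᵀ = [758, 827/40]ᵀ.
Determinant 360·(13009/4800) − 12² = 33267/40.
m = (758·(13009/4800) − 12·(827/40))/(33267/40) = 4334971/1996020; b = (360·(827/40) − 12·758)/(33267/40) = -22040/11089.

m = 2.172, b = -1.988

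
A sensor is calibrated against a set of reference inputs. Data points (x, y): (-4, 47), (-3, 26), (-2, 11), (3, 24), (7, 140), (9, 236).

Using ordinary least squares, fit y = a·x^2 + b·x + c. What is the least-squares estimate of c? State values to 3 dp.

c = -1.964

Normal-equation sums: Σx^2·x^2 = 9396, Σx^2·x = 1000, Σx^2 = 168, Σx·x = 168, Σx = 10, Σ1 = 6.
Moment sums: Σx^2·y = 27222, Σx·y = 2888, Σy = 484.
So MᵀM·[a, b, c]ᵀ = Mᵀy: [[9396, 1000, 168]; [1000, 168, 10]; [168, 10, 6]]·[a, b, c]ᵀ = [27222, 2888, 484]ᵀ.
Row-reducing yields a = 427625/143742, b = -9598/23957, c = -141166/71871.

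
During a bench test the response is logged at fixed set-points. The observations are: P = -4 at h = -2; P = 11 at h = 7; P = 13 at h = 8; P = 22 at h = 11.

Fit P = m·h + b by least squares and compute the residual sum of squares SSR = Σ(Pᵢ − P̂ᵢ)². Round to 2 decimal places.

From the data, Σh·h = 238, Σh = 24, Σ1 = 4.
And Σh·P = 431, ΣP = 42.
det = 238·4 − 24² = 376.
m = (431·4 − 24·42)/376 = 179/94; b = (238·42 − 24·431)/376 = -87/94.
Residuals: 69/94, -66/47, -123/94, 93/47; SSR = 765/94.

SSR = 8.14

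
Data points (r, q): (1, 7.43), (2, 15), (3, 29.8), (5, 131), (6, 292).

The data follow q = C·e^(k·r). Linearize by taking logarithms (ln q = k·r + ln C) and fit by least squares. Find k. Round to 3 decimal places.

With ln qᵢ as the transformed response and rᵢ as the regressor:
Sums: Σr = 17.0000, Σ(r)² = 75.0000, Σln q = 18.6600, Σr·ln q = 76.0417.
Normal system: [[75.0000, 17.0000]; [17.0000, 5]]·[k, ln C]ᵀ = [76.0417, 18.6600]ᵀ.
Slope k = (n·Σr·ln q − Σr·Σln q)/(n·Σ(r)² − (Σr)²) = (5·76.0417 − 17.0000·18.6600)/86.0000 = 0.73242; ln C = (Σln q − k·Σr)/n = 1.24180.

k = 0.732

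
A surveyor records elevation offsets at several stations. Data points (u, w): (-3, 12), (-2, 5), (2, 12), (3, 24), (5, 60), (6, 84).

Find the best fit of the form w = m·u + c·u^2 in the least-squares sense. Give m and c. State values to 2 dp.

m = 1.92, c = 2.02

Compute the Gram sums: Σu·u = 87, Σu·u^2 = 341, Σu^2·u^2 = 2115.
For Aᵀw: Σu·w = 854, Σu^2·w = 4916.
AᵀA·[m, c]ᵀ = Aᵀw becomes [[87, 341]; [341, 2115]]·[m, c]ᵀ = [854, 4916]ᵀ.
Eliminating c: 2115·(row 1) − 341·(row 2) gives 67724·m = 2115·854 − 341·4916 = 129854, so m = 64927/33862.
Then c = (4916 − 341·(64927/33862))/2115 = 68239/33862.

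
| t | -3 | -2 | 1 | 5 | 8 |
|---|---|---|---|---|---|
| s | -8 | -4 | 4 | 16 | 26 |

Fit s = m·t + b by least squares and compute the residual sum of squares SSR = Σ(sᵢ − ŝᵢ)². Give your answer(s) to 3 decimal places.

SSR = 1.134

From the data, Σt·t = 103, Σt = 9, Σ1 = 5.
And Σt·s = 324, Σs = 34.
So AᵀA·[m, b]ᵀ = Aᵀs: [[103, 9]; [9, 5]]·[m, b]ᵀ = [324, 34]ᵀ.
Determinant 103·5 − 9² = 434.
m = (324·5 − 9·34)/434 = 657/217; b = (103·34 − 9·324)/434 = 293/217.
Residuals: -58/217, 153/217, -82/217, -106/217, 3/7; SSR = 246/217.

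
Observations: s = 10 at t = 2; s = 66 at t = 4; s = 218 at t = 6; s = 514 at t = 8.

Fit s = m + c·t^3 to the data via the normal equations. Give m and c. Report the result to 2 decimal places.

m = 2.00, c = 1.00

Normal-equation sums: Σ1 = 4, Σt^3 = 800, Σt^3·t^3 = 312960.
Moment sums: Σs = 808, Σt^3·s = 314560.
So AᵀA·[m, c]ᵀ = Aᵀs: [[4, 800]; [800, 312960]]·[m, c]ᵀ = [808, 314560]ᵀ.
Δ = 4·312960 − 800² = 611840.
m = (808·312960 − 800·314560)/611840 = 2; c = (4·314560 − 800·808)/611840 = 1.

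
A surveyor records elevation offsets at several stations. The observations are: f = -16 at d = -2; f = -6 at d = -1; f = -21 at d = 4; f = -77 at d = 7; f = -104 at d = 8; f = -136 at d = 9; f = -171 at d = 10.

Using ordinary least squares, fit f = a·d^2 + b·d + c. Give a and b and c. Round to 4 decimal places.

Sums needed: Σd^2·d^2 = 23331, Σd^2·d = 2639, Σd^2 = 315, Σd·d = 315, Σd = 35, Σ1 = 7.
Right-hand side: Σd^2·f = -38951, Σd·f = -4351, Σf = -531.
MᵀM·[a, b, c]ᵀ = Mᵀf becomes [[23331, 2639, 315]; [2639, 315, 35]; [315, 35, 7]]·[a, b, c]ᵀ = [-38951, -4351, -531]ᵀ.
Solving the 3×3 system (Gaussian elimination) gives a = -2708/1337, b = 4384/1337, c = -1481/1337.

a = -2.0254, b = 3.2790, c = -1.1077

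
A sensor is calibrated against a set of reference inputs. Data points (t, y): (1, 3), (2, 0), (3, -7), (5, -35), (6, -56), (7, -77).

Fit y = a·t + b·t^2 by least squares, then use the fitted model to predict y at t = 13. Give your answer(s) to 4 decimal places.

AᵀA·[a, b]ᵀ = Aᵀy reads: 124·a + 720·b = -1068;  720·a + 4420·b = -6724.
(Σt·t = 124, Σt·t^2 = 720, Σt^2·t^2 = 4420, Σt·y = -1068, Σt^2·y = -6724.)
Eliminating b: 4420·(row 1) − 720·(row 2) gives 29680·a = 4420·(-1068) − 720·(-6724) = 120720, so a = 1509/371.
Then b = ((-6724) − 720·(1509/371))/4420 = -4051/1855.
At t = 13: ŷ = (1509/371)·(13) + (-4051/1855)·(169) = -586534/1855.

ŷ = -316.1908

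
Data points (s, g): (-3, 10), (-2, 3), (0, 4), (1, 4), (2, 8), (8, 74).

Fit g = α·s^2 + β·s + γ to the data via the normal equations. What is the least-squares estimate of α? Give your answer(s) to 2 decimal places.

MᵀM·[α, β, γ]ᵀ = Mᵀg reads: 4210·α + 486·β + 82·γ = 4874;  486·α + 82·β + 6·γ = 576;  82·α + 6·β + 6·γ = 103.
Row-reducing yields α = 27131/26840, β = 22821/26840, γ = 33571/13420.

α = 1.01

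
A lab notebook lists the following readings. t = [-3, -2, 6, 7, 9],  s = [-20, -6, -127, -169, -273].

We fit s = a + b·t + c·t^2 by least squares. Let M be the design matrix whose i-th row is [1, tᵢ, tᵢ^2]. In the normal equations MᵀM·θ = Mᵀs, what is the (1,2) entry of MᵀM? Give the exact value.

Row 1 ↔ basis 1, column 2 ↔ basis t, so (MᵀM)_{1,2} = Σᵢ t = (1)·(-3) + (1)·(-2) + (1)·(6) + (1)·(7) + (1)·(9) = 17.

17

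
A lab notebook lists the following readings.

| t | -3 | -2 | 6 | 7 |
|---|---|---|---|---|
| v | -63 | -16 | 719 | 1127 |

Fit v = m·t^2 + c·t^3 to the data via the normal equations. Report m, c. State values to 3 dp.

m = 1.980, c = 3.002

Forming XᵀX = [[3794, 24308]; [24308, 165098]] and Xᵀv = [80476, 543694]ᵀ gives XᵀX·[m, c]ᵀ = Xᵀv.
Determinant 3794·165098 − 24308² = 35502948.
m = (80476·165098 − 24308·543694)/35502948 = 1953136/986193; c = (3794·543694 − 24308·80476)/35502948 = 2960123/986193.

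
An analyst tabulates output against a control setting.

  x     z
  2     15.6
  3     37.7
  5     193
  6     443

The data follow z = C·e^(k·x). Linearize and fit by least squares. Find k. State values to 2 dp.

Taking logs, ln z = k·x + ln C, so regress ln z on x.
XᵀX = [[74.0000, 16.0000]; [16.0000, 4]], rhs = [79.2584, 17.7332]ᵀ  (here Σx = 16.0000, Σ(x)² = 74.0000, Σln z = 17.7332, Σx·ln z = 79.2584).
Solving (det = 40.0000): k = 0.83256, ln C = 1.10305.

k = 0.83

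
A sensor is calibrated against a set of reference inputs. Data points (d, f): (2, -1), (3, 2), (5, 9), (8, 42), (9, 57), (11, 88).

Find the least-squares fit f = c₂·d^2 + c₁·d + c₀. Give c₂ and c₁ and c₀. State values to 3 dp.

c₂ = 0.977, c₁ = -2.680, c₀ = 0.309

From the data, Σd^2·d^2 = 26020, Σd^2·d = 2732, Σd^2 = 304, Σd·d = 304, Σd = 38, Σ1 = 6.
Moment sums: Σd^2·f = 18192, Σd·f = 1866, Σf = 197.
AᵀA·[c₂, c₁, c₀]ᵀ = Aᵀf becomes [[26020, 2732, 304]; [2732, 304, 38]; [304, 38, 6]]·[c₂, c₁, c₀]ᵀ = [18192, 1866, 197]ᵀ.
Inverting the 3×3 Gram matrix, [c₂, c₁, c₀]ᵀ = [1061/1086, -2911/1086, 56/181]ᵀ.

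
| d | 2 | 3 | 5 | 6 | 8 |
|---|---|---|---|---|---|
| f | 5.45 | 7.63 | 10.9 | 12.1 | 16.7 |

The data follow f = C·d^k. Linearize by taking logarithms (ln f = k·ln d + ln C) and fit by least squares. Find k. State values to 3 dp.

Taking logs, ln f = k·ln d + ln C, so regress ln f on ln d.
AᵀA = [[11.8122, 7.2724]; [7.2724, 5]], rhs = [17.5741, 11.4251]ᵀ  (here Σln d = 7.2724, Σ(ln d)² = 11.8122, Σln f = 11.4251, Σln d·ln f = 17.5741).
Solving (det = 6.1731): k = 0.77474, ln C = 1.15817.

k = 0.775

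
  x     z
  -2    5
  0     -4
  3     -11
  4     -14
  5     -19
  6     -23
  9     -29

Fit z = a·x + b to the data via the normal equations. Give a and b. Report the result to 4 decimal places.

a = -3.1049, b = -2.4825

Entries of MᵀM: Σx·x = 171, Σx = 25, Σ1 = 7.
And Σx·z = -593, Σz = -95.
MᵀM·[a, b]ᵀ = Mᵀz becomes [[171, 25]; [25, 7]]·[a, b]ᵀ = [-593, -95]ᵀ.
det = 171·7 − 25² = 572.
a = ((-593)·7 − 25·(-95))/572 = -444/143; b = (171·(-95) − 25·(-593))/572 = -355/143.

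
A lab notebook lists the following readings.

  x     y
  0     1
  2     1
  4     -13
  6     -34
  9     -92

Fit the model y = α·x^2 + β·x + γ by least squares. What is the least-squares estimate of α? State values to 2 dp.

The normal equations are: 8129·α + 1017·β + 137·γ = -8880;  1017·α + 137·β + 21·γ = -1082;  137·α + 21·β + 5·γ = -137.
Inverting the 3×3 Gram matrix, [α, β, γ]ᵀ = [-33055/23124, 19689/7708, 6007/5781]ᵀ.

α = -1.43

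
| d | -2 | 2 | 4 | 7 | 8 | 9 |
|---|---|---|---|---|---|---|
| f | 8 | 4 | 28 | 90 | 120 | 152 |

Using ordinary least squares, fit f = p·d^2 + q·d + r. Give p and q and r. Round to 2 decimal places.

p = 1.98, q = -0.74, r = -1.60

Compute the Gram sums: Σd^2·d^2 = 13346, Σd^2·d = 1648, Σd^2 = 218, Σd·d = 218, Σd = 28, Σ1 = 6.
For Aᵀf: Σd^2·f = 24898, Σd·f = 3062, Σf = 402.
Normal equations: [[13346, 1648, 218]; [1648, 218, 28]; [218, 28, 6]]·[p, q, r]ᵀ = [24898, 3062, 402]ᵀ.
Inverting the 3×3 Gram matrix, [p, q, r]ᵀ = [18858/9509, -7047/9509, -15185/9509]ᵀ.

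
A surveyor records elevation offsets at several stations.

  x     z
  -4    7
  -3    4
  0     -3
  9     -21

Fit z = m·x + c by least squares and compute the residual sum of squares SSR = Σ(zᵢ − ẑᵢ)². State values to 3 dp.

SSR = 1.262

From the data, Σx·x = 106, Σx = 2, Σ1 = 4.
Right-hand side: Σx·z = -229, Σz = -13.
So AᵀA·[m, c]ᵀ = Aᵀz: [[106, 2]; [2, 4]]·[m, c]ᵀ = [-229, -13]ᵀ.
Δ = 106·4 − 2² = 420.
m = ((-229)·4 − 2·(-13))/420 = -89/42; c = (106·(-13) − 2·(-229))/420 = -46/21.
Residuals: 5/7, -1/6, -17/21, 11/42; SSR = 53/42.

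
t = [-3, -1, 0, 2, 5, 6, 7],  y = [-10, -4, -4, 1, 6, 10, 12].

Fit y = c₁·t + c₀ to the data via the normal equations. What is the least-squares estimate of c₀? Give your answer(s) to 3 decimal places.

Sums needed: Σt·t = 124, Σt = 16, Σ1 = 7.
Moment sums: Σt·y = 210, Σy = 11.
Normal equations: [[124, 16]; [16, 7]]·[c₁, c₀]ᵀ = [210, 11]ᵀ.
Eliminating c₀: 7·(row 1) − 16·(row 2) gives 612·c₁ = 7·210 − 16·11 = 1294, so c₁ = 647/306.
Then c₀ = (11 − 16·(647/306))/7 = -499/153.

c₀ = -3.261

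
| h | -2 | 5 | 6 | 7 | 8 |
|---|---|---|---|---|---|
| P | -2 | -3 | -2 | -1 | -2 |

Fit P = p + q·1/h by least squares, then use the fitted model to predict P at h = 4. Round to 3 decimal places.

P̂ = -2.036

Sums needed: Σ1 = 5, Σ1/h = 113/840, Σ1/h·1/h = 249649/705600.
And ΣP = -10, Σ1/h·P = -137/420.
Normal equations: [[5, 113/840]; [113/840, 249649/705600]]·[p, q]ᵀ = [-10, -137/420]ᵀ.
det = 5·(249649/705600) − (113/840)² = 308869/176400.
p = ((-10)·(249649/705600) − (113/840)·(-137/420))/(308869/176400) = -616382/308869; q = (5·(-137/420) − (113/840)·(-10))/(308869/176400) = -50400/308869.
At h = 4: P̂ = (-616382/308869)·(1) + (-50400/308869)·(1/4) = -628982/308869.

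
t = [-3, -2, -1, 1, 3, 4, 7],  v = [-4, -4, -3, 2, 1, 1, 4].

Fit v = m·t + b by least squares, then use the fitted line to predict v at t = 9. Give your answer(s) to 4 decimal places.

v̂ = 5.9336

Forming XᵀX = [[89, 9]; [9, 7]] and Xᵀv = [60, -3]ᵀ gives XᵀX·[m, b]ᵀ = Xᵀv.
det = 89·7 − 9² = 542.
m = (60·7 − 9·(-3))/542 = 447/542; b = (89·(-3) − 9·60)/542 = -807/542.
At t = 9: v̂ = (447/542)·(9) + (-807/542)·(1) = 1608/271.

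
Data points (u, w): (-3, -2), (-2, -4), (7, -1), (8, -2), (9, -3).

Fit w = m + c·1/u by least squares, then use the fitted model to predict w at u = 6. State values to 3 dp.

The normal system MᵀM·[m, c]ᵀ = Mᵀw is [[5, -229/504]; [-229/504, 104017/254016]]·[m, c]ᵀ = [-12, 163/84]ᵀ.
Determinant 5·(104017/254016) − (-229/504)² = 116911/63504.
m = ((-12)·(104017/254016) − (-229/504)·(163/84))/(116911/63504) = -512121/233822; c = (5·(163/84) − (-229/504)·(-12))/(116911/63504) = 269892/116911.
At u = 6: ŵ = (-512121/233822)·(1) + (269892/116911)·(1/6) = -422157/233822.

ŵ = -1.805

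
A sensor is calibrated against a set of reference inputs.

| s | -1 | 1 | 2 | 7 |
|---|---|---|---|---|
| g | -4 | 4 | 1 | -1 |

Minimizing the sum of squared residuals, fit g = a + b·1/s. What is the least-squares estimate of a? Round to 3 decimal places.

a = -0.620

With design matrix M, MᵀM = [[4, 9/14]; [9/14, 445/196]] and Mᵀg = [0, 117/14]ᵀ.
Eliminating b: (445/196)·(row 1) − (9/14)·(row 2) gives (1699/196)·a = (445/196)·0 − (9/14)·(117/14) = -1053/196, so a = -1053/1699.
Then b = ((117/14) − (9/14)·(-1053/1699))/(445/196) = 6552/1699.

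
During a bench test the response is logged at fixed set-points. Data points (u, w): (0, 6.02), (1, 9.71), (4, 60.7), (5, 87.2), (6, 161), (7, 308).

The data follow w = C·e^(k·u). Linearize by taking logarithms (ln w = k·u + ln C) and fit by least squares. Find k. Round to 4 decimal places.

k = 0.5596

Linearized form: ln w = k·u + ln C. From the 6 transformed points,
Σu = 23.0000, Σ(u)² = 127.0000, Σln w = 23.4539, Σu·ln w = 111.6371.
Equations: 127.0000·k + 23.0000·ln C = 111.6371;  23.0000·k + 6·ln C = 23.4539.
Slope k = (n·Σu·ln w − Σu·Σln w)/(n·Σ(u)² − (Σu)²) = (6·111.6371 − 23.0000·23.4539)/233.0000 = 0.55958; ln C = (Σln w − k·Σu)/n = 1.76391.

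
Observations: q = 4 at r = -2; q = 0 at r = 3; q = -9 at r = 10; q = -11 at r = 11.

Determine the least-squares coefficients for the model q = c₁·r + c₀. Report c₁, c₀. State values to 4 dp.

Normal-equation sums: Σr·r = 234, Σr = 22, Σ1 = 4.
Right-hand side: Σr·q = -219, Σq = -16.
Normal equations: [[234, 22]; [22, 4]]·[c₁, c₀]ᵀ = [-219, -16]ᵀ.
det = 234·4 − 22² = 452.
c₁ = ((-219)·4 − 22·(-16))/452 = -131/113; c₀ = (234·(-16) − 22·(-219))/452 = 537/226.

c₁ = -1.1593, c₀ = 2.3761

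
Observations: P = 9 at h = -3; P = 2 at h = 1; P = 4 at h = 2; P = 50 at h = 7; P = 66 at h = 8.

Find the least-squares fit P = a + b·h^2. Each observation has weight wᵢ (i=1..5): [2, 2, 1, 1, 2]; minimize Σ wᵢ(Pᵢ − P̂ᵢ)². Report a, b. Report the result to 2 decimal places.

The normal equations are: 8·a + 201·b = 208;  201·a + 10773·b = 11080.
(Σwᵢ·1 = 8, Σwᵢ·h^2 = 201, Σwᵢ·h^2·h^2 = 10773, Σwᵢ·P = 208, Σwᵢ·h^2·P = 11080.)
Δ = 8·10773 − 201² = 45783.
a = (208·10773 − 201·11080)/45783 = 4568/15261; b = (8·11080 − 201·208)/45783 = 46832/45783.

a = 0.30, b = 1.02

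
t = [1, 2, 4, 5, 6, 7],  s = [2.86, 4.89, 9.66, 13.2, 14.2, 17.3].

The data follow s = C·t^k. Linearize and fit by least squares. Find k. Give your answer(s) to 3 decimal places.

k = 0.936

Linearized form: ln s = k·ln t + ln C. From the 6 transformed points,
Over the data: Σln t = 7.4265, Σ(ln t)² = 11.9895, Σln s = 12.9902, Σln t·ln s = 18.6982.
Normal system: [[11.9895, 7.4265]; [7.4265, 6]]·[k, ln C]ᵀ = [18.6982, 12.9902]ᵀ.
Δ = 11.9895·6 − (7.4265)² = 16.7835; k = (18.6982·6 − 7.4265·12.9902)/16.7835 = 0.93644, ln C = (11.9895·12.9902 − 7.4265·18.6982)/16.7835 = 1.00594.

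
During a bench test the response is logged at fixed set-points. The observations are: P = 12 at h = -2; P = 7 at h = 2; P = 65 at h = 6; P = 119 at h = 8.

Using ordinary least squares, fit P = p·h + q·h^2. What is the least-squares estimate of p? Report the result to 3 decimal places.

p = -1.407

Sums needed: Σh·h = 108, Σh·h^2 = 728, Σh^2·h^2 = 5424.
And Σh·P = 1332, Σh^2·P = 10032.
So XᵀX·[p, q]ᵀ = XᵀP: [[108, 728]; [728, 5424]]·[p, q]ᵀ = [1332, 10032]ᵀ.
Eliminating q: 5424·(row 1) − 728·(row 2) gives 55808·p = 5424·1332 − 728·10032 = -78528, so p = -1227/872.
Then q = (10032 − 728·(-1227/872))/5424 = 3555/1744.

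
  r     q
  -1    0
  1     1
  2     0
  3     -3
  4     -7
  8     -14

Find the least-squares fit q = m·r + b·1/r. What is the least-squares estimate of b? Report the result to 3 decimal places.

b = 2.838

Forming XᵀX = [[95, 6]; [6, 1405/576]] and Xᵀq = [-148, -7/2]ᵀ gives XᵀX·[m, b]ᵀ = Xᵀq.
Δ = 95·(1405/576) − 6² = 112739/576.
m = ((-148)·(1405/576) − 6·(-7/2))/(112739/576) = -17804/10249; b = (95·(-7/2) − 6·(-148))/(112739/576) = 29088/10249.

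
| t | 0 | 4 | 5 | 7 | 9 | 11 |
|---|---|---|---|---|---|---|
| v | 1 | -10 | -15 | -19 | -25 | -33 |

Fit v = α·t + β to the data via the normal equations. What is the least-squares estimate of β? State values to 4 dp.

From the data, Σt·t = 292, Σt = 36, Σ1 = 6.
For Mᵀv: Σt·v = -836, Σv = -101.
det = 292·6 − 36² = 456.
α = ((-836)·6 − 36·(-101))/456 = -115/38; β = (292·(-101) − 36·(-836))/456 = 151/114.

β = 1.3246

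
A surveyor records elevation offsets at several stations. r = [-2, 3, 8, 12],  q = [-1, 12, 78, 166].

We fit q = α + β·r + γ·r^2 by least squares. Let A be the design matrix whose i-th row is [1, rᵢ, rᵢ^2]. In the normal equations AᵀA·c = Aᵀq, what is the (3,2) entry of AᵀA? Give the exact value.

2259

Row 3 ↔ basis r^2, column 2 ↔ basis r, so (AᵀA)_{3,2} = Σᵢ (r^2)·(r) = (4)·(-2) + (9)·(3) + (64)·(8) + (144)·(12) = 2259.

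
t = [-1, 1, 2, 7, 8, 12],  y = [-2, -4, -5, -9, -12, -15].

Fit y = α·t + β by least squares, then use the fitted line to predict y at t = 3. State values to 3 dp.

Compute the Gram sums: Σt·t = 263, Σt = 29, Σ1 = 6.
Moment sums: Σt·y = -351, Σy = -47.
Determinant 263·6 − 29² = 737.
α = ((-351)·6 − 29·(-47))/737 = -743/737; β = (263·(-47) − 29·(-351))/737 = -2182/737.
At t = 3: ŷ = (-743/737)·(3) + (-2182/737)·(1) = -401/67.

ŷ = -5.985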